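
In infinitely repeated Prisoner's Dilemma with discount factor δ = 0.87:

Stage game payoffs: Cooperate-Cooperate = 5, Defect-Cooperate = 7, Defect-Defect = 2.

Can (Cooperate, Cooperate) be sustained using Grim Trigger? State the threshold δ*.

δ* = 0.4; since δ = 0.87 ≥ 0.4, cooperation can be sustained

Work:
For Grim Trigger:
Cooperate forever: 5/(1-δ)
Defect then punished: 7 + 2·δ/(1-δ)
Need: 5/(1-δ) ≥ 7 + 2·δ/(1-δ)
Solving: δ ≥ (T-R)/(T-P) = (7-5)/(7-2) = 0.4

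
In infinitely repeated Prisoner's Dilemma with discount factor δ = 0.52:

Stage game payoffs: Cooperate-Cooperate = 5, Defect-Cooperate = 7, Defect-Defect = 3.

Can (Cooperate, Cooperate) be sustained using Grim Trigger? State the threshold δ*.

δ* = 0.5; since δ = 0.52 ≥ 0.5, cooperation can be sustained

Work:
For Grim Trigger:
Cooperate forever: 5/(1-δ)
Defect then punished: 7 + 3·δ/(1-δ)
Need: 5/(1-δ) ≥ 7 + 3·δ/(1-δ)
Solving: δ ≥ (T-R)/(T-P) = (7-5)/(7-3) = 0.5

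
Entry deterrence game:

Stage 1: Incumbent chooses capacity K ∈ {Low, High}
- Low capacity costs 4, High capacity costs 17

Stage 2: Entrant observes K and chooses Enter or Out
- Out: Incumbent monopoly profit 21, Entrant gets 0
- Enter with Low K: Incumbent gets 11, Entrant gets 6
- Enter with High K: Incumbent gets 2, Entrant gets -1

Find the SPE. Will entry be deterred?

SPE: (Low, Enter|Low, Out|High); Entry not deterred. Incumbent net profit = 7, Entrant gets 6

Work:
After Low K: Entrant enters (6 > 0)
After High K: Entrant stays out (-1 < 0)
Incumbent: Low → 11−4=7, High → 21−17=4
Incumbent chooses Low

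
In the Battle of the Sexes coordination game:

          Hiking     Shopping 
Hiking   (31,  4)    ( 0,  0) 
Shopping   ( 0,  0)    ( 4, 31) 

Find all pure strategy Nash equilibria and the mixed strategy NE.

Pure NE: (Hiking, Hiking) and (Shopping, Shopping); Mixed NE: p = 0.8857, q = 0.1143

Work:
Check pure NE:
(Hiking, Hiking): (31, 4) - no unilateral deviation beneficial
(Shopping, Shopping): (4, 31) - no unilateral deviation beneficial
Mixed NE: P1 plays Hiking with p = 0.8857, P2 plays Hiking with q = 0.1143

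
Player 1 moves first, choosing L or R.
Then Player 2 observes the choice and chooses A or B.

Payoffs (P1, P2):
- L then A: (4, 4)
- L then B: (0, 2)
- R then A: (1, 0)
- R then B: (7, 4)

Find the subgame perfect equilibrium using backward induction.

P1 plays R, P2 plays A after L and B after R; Payoff (7, 4)

Work:
Backward induction:
After L: P2 chooses A → P1 gets 4
After R: P2 chooses B → P1 gets 7
P1 chooses R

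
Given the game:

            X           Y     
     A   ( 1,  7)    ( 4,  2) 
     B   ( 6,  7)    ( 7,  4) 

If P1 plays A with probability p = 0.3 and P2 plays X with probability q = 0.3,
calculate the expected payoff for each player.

E[P1] = 5.62, E[P2] = 4.48

Work:
E[P1] = p·q·π₁(A,X) + p·(1-q)·π₁(A,Y) + (1-p)·q·π₁(B,X) + (1-p)·(1-q)·π₁(B,Y)
= 0.3·0.3·1 + 0.3·0.7·4 + 0.7·0.3·6 + 0.7·0.7·7
= 5.62

E[P2] = 4.48 (similar calculation)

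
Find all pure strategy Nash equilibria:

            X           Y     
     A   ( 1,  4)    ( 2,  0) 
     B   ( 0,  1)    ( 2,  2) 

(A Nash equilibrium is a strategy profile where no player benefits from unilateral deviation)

Nash equilibrium: (A, X), (B, Y)

Work:
Best responses:
  P1 vs X: payoffs [1, 0] → best response A (payoff 1)
  P1 vs Y: payoffs [2, 2] → best response A/B (payoff 2)
  P2 vs A: payoffs [4, 0] → best response X (payoff 4)
  P2 vs B: payoffs [1, 2] → best response Y (payoff 2)
Mutual best responses: (A,X), (B,Y) → Nash equilibria.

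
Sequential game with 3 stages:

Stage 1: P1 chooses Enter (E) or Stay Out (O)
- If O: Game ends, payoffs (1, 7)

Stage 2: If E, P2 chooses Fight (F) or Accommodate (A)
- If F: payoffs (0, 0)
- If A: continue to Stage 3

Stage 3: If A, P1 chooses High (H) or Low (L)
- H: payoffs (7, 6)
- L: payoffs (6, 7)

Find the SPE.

SPE: (E, A, H); Outcome (7, 6)

Work:
Stage 3: P1 chooses H (7 vs 6)
Stage 2: P2: F->0, A->6 (anticipating H). Choose A
Stage 1: P1: O->1, E->7 (anticipating A, H). Choose E
SPE path: E -> A -> H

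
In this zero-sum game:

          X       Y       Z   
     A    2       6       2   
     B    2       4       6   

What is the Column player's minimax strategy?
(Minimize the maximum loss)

Column should play X, value = 2

Work:
Column player minimizes Row's maximum payoff:
Column X: max payoff to Row = 2
Column Y: max payoff to Row = 6
Column Z: max payoff to Row = 6
Minimum is 2, achieved by column X.
Minimax strategy: X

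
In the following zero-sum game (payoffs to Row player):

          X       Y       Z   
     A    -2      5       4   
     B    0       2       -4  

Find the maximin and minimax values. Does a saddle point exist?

Maximin = -2, Minimax = 0, Saddle: False

Work:
Row minimums: [-2, -4] → maximin = -2
Column maximums: [0, 5, 4] → minimax = 0
No saddle point (maximin ≠ minimax). Mixed strategy needed.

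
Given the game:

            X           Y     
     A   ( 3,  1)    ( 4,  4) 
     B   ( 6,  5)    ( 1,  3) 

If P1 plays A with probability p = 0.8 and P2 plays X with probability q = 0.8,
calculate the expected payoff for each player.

E[P1] = 3.56, E[P2] = 2.2

Work:
E[P1] = p·q·π₁(A,X) + p·(1-q)·π₁(A,Y) + (1-p)·q·π₁(B,X) + (1-p)·(1-q)·π₁(B,Y)
= 0.8·0.8·3 + 0.8·0.2·4 + 0.2·0.8·6 + 0.2·0.2·1
= 3.56

E[P2] = 2.2 (similar calculation)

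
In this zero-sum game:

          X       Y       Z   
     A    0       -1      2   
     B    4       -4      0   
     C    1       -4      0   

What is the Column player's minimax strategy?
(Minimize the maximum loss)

Column should play Y, value = -1

Work:
Column player minimizes Row's maximum payoff:
Column X: max payoff to Row = 4
Column Y: max payoff to Row = -1
Column Z: max payoff to Row = 2
Minimum is -1, achieved by column Y.
Minimax strategy: Y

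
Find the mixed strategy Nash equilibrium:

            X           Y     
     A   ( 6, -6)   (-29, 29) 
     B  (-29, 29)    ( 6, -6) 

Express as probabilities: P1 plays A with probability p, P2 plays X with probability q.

p = 0.5, q = 0.5

Work:
Find probabilities that make opponent indifferent:
P2 chooses q to make P1 indifferent between A and B
P1 chooses p to make P2 indifferent between X and Y
Mixed NE: P1 plays (A: 0.5, B: 0.5), P2 plays (X: 0.5, Y: 0.5)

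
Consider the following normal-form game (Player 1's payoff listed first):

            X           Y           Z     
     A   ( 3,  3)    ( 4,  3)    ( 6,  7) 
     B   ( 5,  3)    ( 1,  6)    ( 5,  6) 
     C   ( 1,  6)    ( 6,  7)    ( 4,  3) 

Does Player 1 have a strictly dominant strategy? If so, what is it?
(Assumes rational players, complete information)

No strictly dominant strategy exists for Player 1

Work:
A strategy strictly dominates another if it gives a strictly higher payoff against every opponent action. Compare each pair of P1's strategies column-by-column:
  A vs B: [3 vs 5, 4 vs 1, 6 vs 5] → A does not strictly dominate B (column X: 3 ≤ 5)
  A vs C: [3 vs 1, 4 vs 6, 6 vs 4] → A does not strictly dominate C (column Y: 4 ≤ 6)
  B vs A: [5 vs 3, 1 vs 4, 5 vs 6] → B does not strictly dominate A (column Y: 1 ≤ 4)
  B vs C: [5 vs 1, 1 vs 6, 5 vs 4] → B does not strictly dominate C (column Y: 1 ≤ 6)
  C vs A: [1 vs 3, 6 vs 4, 4 vs 6] → C does not strictly dominate A (column X: 1 ≤ 3)
  C vs B: [1 vs 5, 6 vs 1, 4 vs 5] → C does not strictly dominate B (column X: 1 ≤ 5)
No single strategy strictly dominates all others → no strictly dominant strategy.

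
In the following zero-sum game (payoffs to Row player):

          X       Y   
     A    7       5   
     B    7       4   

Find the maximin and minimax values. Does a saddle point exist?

Maximin = 5, Minimax = 5, Saddle: True

Work:
Row minimums: [5, 4] → maximin = 5
Column maximums: [7, 5] → minimax = 5
Saddle point exists! Game value = 5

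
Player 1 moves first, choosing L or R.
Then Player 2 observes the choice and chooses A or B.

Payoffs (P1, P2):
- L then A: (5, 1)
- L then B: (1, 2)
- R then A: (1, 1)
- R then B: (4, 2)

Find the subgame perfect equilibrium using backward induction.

P1 plays R, P2 plays B after L and B after R; Payoff (4, 2)

Work:
Backward induction:
After L: P2 chooses B → P1 gets 1
After R: P2 chooses B → P1 gets 4
P1 chooses R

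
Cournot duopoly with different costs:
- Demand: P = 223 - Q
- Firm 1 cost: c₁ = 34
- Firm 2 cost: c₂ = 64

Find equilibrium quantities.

q₁* = 73.0, q₂* = 43.0

Work:
Reaction: q₁ = (223 - 34 - q₂)/2
Reaction: q₂ = (223 - 64 - q₁)/2
Solve simultaneously:
q₁* = (223 - 2×34 + 64)/3 = 73.0
q₂* = (223 - 2×64 + 34)/3 = 43.0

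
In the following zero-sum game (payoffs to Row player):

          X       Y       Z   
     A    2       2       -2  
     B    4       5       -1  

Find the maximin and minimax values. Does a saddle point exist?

Maximin = -1, Minimax = -1, Saddle: True

Work:
Row minimums: [-2, -1] → maximin = -1
Column maximums: [4, 5, -1] → minimax = -1
Saddle point exists! Game value = -1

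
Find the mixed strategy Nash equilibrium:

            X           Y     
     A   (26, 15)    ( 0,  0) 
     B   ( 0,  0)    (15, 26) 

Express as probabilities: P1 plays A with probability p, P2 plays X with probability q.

p = 0.6341, q = 0.3659

Work:
Find probabilities that make opponent indifferent:
P2 chooses q to make P1 indifferent between A and B
P1 chooses p to make P2 indifferent between X and Y
Mixed NE: P1 plays (A: 0.6341, B: 0.3659), P2 plays (X: 0.3659, Y: 0.6341)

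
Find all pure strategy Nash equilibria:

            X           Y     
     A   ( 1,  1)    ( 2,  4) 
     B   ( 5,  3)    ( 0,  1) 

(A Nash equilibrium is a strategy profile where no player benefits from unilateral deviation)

Nash equilibrium: (A, Y), (B, X)

Work:
Best responses:
  P1 vs X: payoffs [1, 5] → best response B (payoff 5)
  P1 vs Y: payoffs [2, 0] → best response A (payoff 2)
  P2 vs A: payoffs [1, 4] → best response Y (payoff 4)
  P2 vs B: payoffs [3, 1] → best response X (payoff 3)
Mutual best responses: (A,Y), (B,X) → Nash equilibria.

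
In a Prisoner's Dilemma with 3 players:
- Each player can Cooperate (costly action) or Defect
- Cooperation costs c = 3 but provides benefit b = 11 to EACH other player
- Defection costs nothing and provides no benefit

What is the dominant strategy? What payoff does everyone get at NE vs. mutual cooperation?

Dominant: Defect; NE payoff = 0; Coop payoff = 19

Work:
Defect dominates (saves cost c = 3, benefit to others is external)
NE: All defect → everyone gets 0
If all cooperate: each receives (2)×11 - 3 = 19
Social dilemma: 19 > 0 but NE gives 0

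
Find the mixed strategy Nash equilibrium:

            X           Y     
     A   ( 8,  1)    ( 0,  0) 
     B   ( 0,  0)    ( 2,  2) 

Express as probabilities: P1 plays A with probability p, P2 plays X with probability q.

p = 0.6667, q = 0.2

Work:
Find probabilities that make opponent indifferent:
P2 chooses q to make P1 indifferent between A and B
P1 chooses p to make P2 indifferent between X and Y
Mixed NE: P1 plays (A: 0.6667, B: 0.3333), P2 plays (X: 0.2, Y: 0.8)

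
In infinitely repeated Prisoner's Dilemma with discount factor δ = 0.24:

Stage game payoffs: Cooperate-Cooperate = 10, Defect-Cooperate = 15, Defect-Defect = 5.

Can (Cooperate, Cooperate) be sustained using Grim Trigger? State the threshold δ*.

δ* = 0.5; since δ = 0.24 < 0.5, cooperation cannot be sustained

Work:
For Grim Trigger:
Cooperate forever: 10/(1-δ)
Defect then punished: 15 + 5·δ/(1-δ)
Need: 10/(1-δ) ≥ 15 + 5·δ/(1-δ)
Solving: δ ≥ (T-R)/(T-P) = (15-10)/(15-5) = 0.5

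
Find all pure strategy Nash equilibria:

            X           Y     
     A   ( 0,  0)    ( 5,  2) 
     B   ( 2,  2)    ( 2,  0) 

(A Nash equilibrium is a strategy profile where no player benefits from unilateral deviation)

Nash equilibrium: (A, Y), (B, X)

Work:
Best responses:
  P1 vs X: payoffs [0, 2] → best response B (payoff 2)
  P1 vs Y: payoffs [5, 2] → best response A (payoff 5)
  P2 vs A: payoffs [0, 2] → best response Y (payoff 2)
  P2 vs B: payoffs [2, 0] → best response X (payoff 2)
Mutual best responses: (A,Y), (B,X) → Nash equilibria.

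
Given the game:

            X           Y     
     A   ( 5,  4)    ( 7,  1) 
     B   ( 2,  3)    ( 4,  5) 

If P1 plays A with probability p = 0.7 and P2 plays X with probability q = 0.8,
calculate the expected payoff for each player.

E[P1] = 4.5, E[P2] = 3.4

Work:
E[P1] = p·q·π₁(A,X) + p·(1-q)·π₁(A,Y) + (1-p)·q·π₁(B,X) + (1-p)·(1-q)·π₁(B,Y)
= 0.7·0.8·5 + 0.7·0.2·7 + 0.3·0.8·2 + 0.3·0.2·4
= 4.5

E[P2] = 3.4 (similar calculation)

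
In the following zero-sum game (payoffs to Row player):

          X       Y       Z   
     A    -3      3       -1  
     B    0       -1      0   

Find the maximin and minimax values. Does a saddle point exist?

Maximin = -1, Minimax = 0, Saddle: False

Work:
Row minimums: [-3, -1] → maximin = -1
Column maximums: [0, 3, 0] → minimax = 0
No saddle point (maximin ≠ minimax). Mixed strategy needed.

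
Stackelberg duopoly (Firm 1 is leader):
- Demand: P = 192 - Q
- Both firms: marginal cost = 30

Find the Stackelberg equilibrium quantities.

q₁* (leader) = 81.0, q₂* (follower) = 40.5

Work:
Follower's reaction: q₂ = (a - c - q₁)/2
Leader substitutes: π₁ = q₁·(a - q₁ - (a-c-q₁)/2 - c)
FOC: q₁* = (192 - 30)/2 = 81.00
Then: q₂* = (192 - 30 - 81.0)/2 = 40.50
Leader has first-mover advantage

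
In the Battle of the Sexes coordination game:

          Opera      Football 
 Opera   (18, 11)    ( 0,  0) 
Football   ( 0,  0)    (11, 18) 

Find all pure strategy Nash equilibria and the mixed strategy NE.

Pure NE: (Opera, Opera) and (Football, Football); Mixed NE: p = 0.6207, q = 0.3793

Work:
Check pure NE:
(Opera, Opera): (18, 11) - no unilateral deviation beneficial
(Football, Football): (11, 18) - no unilateral deviation beneficial
Mixed NE: P1 plays Opera with p = 0.6207, P2 plays Opera with q = 0.3793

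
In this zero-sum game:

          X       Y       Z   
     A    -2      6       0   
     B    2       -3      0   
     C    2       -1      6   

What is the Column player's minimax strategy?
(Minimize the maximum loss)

Column should play X, value = 2

Work:
Column player minimizes Row's maximum payoff:
Column X: max payoff to Row = 2
Column Y: max payoff to Row = 6
Column Z: max payoff to Row = 6
Minimum is 2, achieved by column X.
Minimax strategy: X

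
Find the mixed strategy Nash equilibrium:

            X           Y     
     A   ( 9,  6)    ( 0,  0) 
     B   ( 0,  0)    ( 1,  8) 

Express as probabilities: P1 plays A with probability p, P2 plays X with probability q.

p = 0.5714, q = 0.1

Work:
Find probabilities that make opponent indifferent:
P2 chooses q to make P1 indifferent between A and B
P1 chooses p to make P2 indifferent between X and Y
Mixed NE: P1 plays (A: 0.5714, B: 0.4286), P2 plays (X: 0.1, Y: 0.9)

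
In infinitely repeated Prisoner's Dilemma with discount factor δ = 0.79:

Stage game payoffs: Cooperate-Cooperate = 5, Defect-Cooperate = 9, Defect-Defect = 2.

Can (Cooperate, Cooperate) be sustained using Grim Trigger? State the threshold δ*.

δ* = 0.5714; since δ = 0.79 ≥ 0.5714, cooperation can be sustained

Work:
For Grim Trigger:
Cooperate forever: 5/(1-δ)
Defect then punished: 9 + 2·δ/(1-δ)
Need: 5/(1-δ) ≥ 9 + 2·δ/(1-δ)
Solving: δ ≥ (T-R)/(T-P) = (9-5)/(9-2) = 0.5714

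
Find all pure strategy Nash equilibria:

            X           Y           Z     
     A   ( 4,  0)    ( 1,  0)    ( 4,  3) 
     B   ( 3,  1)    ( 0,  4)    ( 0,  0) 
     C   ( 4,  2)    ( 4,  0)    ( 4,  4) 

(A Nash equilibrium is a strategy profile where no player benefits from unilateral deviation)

Nash equilibrium: (A, Z), (C, Z)

Work:
Best responses:
  P1 vs X: payoffs [4, 3, 4] → best response A/C (payoff 4)
  P1 vs Y: payoffs [1, 0, 4] → best response C (payoff 4)
  P1 vs Z: payoffs [4, 0, 4] → best response A/C (payoff 4)
  P2 vs A: payoffs [0, 0, 3] → best response Z (payoff 3)
  P2 vs B: payoffs [1, 4, 0] → best response Y (payoff 4)
  P2 vs C: payoffs [2, 0, 4] → best response Z (payoff 4)
Mutual best responses: (A,Z), (C,Z) → Nash equilibria.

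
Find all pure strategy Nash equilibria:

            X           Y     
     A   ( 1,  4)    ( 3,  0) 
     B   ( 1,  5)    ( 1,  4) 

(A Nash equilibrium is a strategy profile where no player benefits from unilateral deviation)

Nash equilibrium: (A, X), (B, X)

Work:
Best responses:
  P1 vs X: payoffs [1, 1] → best response A/B (payoff 1)
  P1 vs Y: payoffs [3, 1] → best response A (payoff 3)
  P2 vs A: payoffs [4, 0] → best response X (payoff 4)
  P2 vs B: payoffs [5, 4] → best response X (payoff 5)
Mutual best responses: (A,X), (B,X) → Nash equilibria.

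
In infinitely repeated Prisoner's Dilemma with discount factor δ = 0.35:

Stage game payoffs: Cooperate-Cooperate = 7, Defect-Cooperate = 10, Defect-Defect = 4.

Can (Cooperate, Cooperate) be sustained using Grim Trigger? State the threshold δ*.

δ* = 0.5; since δ = 0.35 < 0.5, cooperation cannot be sustained

Work:
For Grim Trigger:
Cooperate forever: 7/(1-δ)
Defect then punished: 10 + 4·δ/(1-δ)
Need: 7/(1-δ) ≥ 10 + 4·δ/(1-δ)
Solving: δ ≥ (T-R)/(T-P) = (10-7)/(10-4) = 0.5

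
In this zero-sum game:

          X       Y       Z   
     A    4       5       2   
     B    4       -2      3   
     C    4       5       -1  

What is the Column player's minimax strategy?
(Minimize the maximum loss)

Column should play Z, value = 3

Work:
Column player minimizes Row's maximum payoff:
Column X: max payoff to Row = 4
Column Y: max payoff to Row = 5
Column Z: max payoff to Row = 3
Minimum is 3, achieved by column Z.
Minimax strategy: Z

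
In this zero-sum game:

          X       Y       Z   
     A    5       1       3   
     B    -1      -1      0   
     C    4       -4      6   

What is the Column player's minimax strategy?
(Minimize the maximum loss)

Column should play Y, value = 1

Work:
Column player minimizes Row's maximum payoff:
Column X: max payoff to Row = 5
Column Y: max payoff to Row = 1
Column Z: max payoff to Row = 6
Minimum is 1, achieved by column Y.
Minimax strategy: Y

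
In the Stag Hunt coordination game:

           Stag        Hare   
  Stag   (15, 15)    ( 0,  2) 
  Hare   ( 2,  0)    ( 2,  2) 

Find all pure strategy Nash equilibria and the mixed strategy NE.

Pure NE: (Stag, Stag) and (Hare, Hare); Mixed NE: p = 0.1333, q = 0.1333

Work:
Check pure NE:
(Stag, Stag): (15, 15) - no unilateral deviation beneficial
(Hare, Hare): (2, 2) - no unilateral deviation beneficial
Mixed NE: P1 plays Stag with p = 0.1333, P2 plays Stag with q = 0.1333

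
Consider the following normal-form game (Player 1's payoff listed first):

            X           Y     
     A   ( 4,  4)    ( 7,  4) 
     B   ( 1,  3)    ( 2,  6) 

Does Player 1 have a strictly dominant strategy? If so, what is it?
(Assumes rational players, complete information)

Yes, Player 1's strictly dominant strategy is A

Work:
A strategy strictly dominates another if it gives a strictly higher payoff against every opponent action. Compare each pair of P1's strategies column-by-column:
  A vs B: [4 vs 1, 7 vs 2] → A strictly dominates B
  B vs A: [1 vs 4, 2 vs 7] → B does not strictly dominate A (column X: 1 ≤ 4)
A strictly dominates every other strategy → strictly dominant.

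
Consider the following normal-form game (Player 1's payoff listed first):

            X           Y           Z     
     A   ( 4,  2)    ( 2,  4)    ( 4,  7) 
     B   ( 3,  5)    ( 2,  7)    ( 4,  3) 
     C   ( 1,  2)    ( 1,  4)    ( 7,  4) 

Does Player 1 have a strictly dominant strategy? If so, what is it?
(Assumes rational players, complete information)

No strictly dominant strategy exists for Player 1

Work:
A strategy strictly dominates another if it gives a strictly higher payoff against every opponent action. Compare each pair of P1's strategies column-by-column:
  A vs B: [4 vs 3, 2 vs 2, 4 vs 4] → A does not strictly dominate B (column Y: 2 ≤ 2)
  A vs C: [4 vs 1, 2 vs 1, 4 vs 7] → A does not strictly dominate C (column Z: 4 ≤ 7)
  B vs A: [3 vs 4, 2 vs 2, 4 vs 4] → B does not strictly dominate A (column X: 3 ≤ 4)
  B vs C: [3 vs 1, 2 vs 1, 4 vs 7] → B does not strictly dominate C (column Z: 4 ≤ 7)
  C vs A: [1 vs 4, 1 vs 2, 7 vs 4] → C does not strictly dominate A (column X: 1 ≤ 4)
  C vs B: [1 vs 3, 1 vs 2, 7 vs 4] → C does not strictly dominate B (column X: 1 ≤ 3)
No single strategy strictly dominates all others → no strictly dominant strategy.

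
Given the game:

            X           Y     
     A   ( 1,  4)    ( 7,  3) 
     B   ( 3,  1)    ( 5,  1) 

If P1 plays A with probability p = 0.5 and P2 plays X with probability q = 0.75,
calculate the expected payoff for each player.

E[P1] = 3.0, E[P2] = 2.375

Work:
E[P1] = p·q·π₁(A,X) + p·(1-q)·π₁(A,Y) + (1-p)·q·π₁(B,X) + (1-p)·(1-q)·π₁(B,Y)
= 0.5·0.75·1 + 0.5·0.25·7 + 0.5·0.75·3 + 0.5·0.25·5
= 3.0

E[P2] = 2.375 (similar calculation)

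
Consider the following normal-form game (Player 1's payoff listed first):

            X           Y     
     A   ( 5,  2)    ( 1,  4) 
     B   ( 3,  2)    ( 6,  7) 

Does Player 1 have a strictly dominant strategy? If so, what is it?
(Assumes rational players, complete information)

No strictly dominant strategy exists for Player 1

Work:
A strategy strictly dominates another if it gives a strictly higher payoff against every opponent action. Compare each pair of P1's strategies column-by-column:
  A vs B: [5 vs 3, 1 vs 6] → A does not strictly dominate B (column Y: 1 ≤ 6)
  B vs A: [3 vs 5, 6 vs 1] → B does not strictly dominate A (column X: 3 ≤ 5)
No single strategy strictly dominates all others → no strictly dominant strategy.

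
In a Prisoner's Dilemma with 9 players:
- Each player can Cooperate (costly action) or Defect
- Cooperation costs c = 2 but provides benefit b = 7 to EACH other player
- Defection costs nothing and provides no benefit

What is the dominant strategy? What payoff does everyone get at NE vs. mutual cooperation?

Dominant: Defect; NE payoff = 0; Coop payoff = 54

Work:
Defect dominates (saves cost c = 2, benefit to others is external)
NE: All defect → everyone gets 0
If all cooperate: each receives (8)×7 - 2 = 54
Social dilemma: 54 > 0 but NE gives 0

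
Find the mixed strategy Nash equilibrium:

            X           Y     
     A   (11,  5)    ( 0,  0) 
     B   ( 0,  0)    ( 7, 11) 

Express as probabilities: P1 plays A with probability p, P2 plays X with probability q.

p = 0.6875, q = 0.3889

Work:
Find probabilities that make opponent indifferent:
P2 chooses q to make P1 indifferent between A and B
P1 chooses p to make P2 indifferent between X and Y
Mixed NE: P1 plays (A: 0.6875, B: 0.3125), P2 plays (X: 0.3889, Y: 0.6111)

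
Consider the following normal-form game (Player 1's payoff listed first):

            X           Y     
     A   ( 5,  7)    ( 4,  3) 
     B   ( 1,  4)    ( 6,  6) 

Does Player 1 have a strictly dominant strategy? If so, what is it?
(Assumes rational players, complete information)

No strictly dominant strategy exists for Player 1

Work:
A strategy strictly dominates another if it gives a strictly higher payoff against every opponent action. Compare each pair of P1's strategies column-by-column:
  A vs B: [5 vs 1, 4 vs 6] → A does not strictly dominate B (column Y: 4 ≤ 6)
  B vs A: [1 vs 5, 6 vs 4] → B does not strictly dominate A (column X: 1 ≤ 5)
No single strategy strictly dominates all others → no strictly dominant strategy.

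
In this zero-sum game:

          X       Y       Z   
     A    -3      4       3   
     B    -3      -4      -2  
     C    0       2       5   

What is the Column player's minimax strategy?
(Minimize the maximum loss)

Column should play X, value = 0

Work:
Column player minimizes Row's maximum payoff:
Column X: max payoff to Row = 0
Column Y: max payoff to Row = 4
Column Z: max payoff to Row = 5
Minimum is 0, achieved by column X.
Minimax strategy: X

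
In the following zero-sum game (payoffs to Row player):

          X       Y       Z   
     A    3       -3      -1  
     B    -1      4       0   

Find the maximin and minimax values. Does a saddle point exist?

Maximin = -1, Minimax = 0, Saddle: False

Work:
Row minimums: [-3, -1] → maximin = -1
Column maximums: [3, 4, 0] → minimax = 0
No saddle point (maximin ≠ minimax). Mixed strategy needed.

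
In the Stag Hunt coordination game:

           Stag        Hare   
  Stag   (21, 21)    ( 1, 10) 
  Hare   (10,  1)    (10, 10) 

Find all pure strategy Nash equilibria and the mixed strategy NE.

Pure NE: (Stag, Stag) and (Hare, Hare); Mixed NE: p = 0.45, q = 0.45

Work:
Check pure NE:
(Stag, Stag): (21, 21) - no unilateral deviation beneficial
(Hare, Hare): (10, 10) - no unilateral deviation beneficial
Mixed NE: P1 plays Stag with p = 0.45, P2 plays Stag with q = 0.45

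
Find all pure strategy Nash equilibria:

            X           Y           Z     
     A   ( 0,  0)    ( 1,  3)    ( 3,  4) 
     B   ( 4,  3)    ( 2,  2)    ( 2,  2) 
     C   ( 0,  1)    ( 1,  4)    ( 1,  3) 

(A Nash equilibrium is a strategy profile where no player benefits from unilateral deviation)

Nash equilibrium: (A, Z), (B, X)

Work:
Best responses:
  P1 vs X: payoffs [0, 4, 0] → best response B (payoff 4)
  P1 vs Y: payoffs [1, 2, 1] → best response B (payoff 2)
  P1 vs Z: payoffs [3, 2, 1] → best response A (payoff 3)
  P2 vs A: payoffs [0, 3, 4] → best response Z (payoff 4)
  P2 vs B: payoffs [3, 2, 2] → best response X (payoff 3)
  P2 vs C: payoffs [1, 4, 3] → best response Y (payoff 4)
Mutual best responses: (A,Z), (B,X) → Nash equilibria.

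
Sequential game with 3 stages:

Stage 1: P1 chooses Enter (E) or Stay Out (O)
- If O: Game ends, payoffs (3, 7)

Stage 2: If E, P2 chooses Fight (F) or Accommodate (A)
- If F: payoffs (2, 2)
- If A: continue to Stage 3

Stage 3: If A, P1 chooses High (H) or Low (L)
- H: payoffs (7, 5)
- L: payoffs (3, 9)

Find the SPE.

SPE: (E, A, H); Outcome (7, 5)

Work:
Stage 3: P1 chooses H (7 vs 3)
Stage 2: P2: F->2, A->5 (anticipating H). Choose A
Stage 1: P1: O->3, E->7 (anticipating A, H). Choose E
SPE path: E -> A -> H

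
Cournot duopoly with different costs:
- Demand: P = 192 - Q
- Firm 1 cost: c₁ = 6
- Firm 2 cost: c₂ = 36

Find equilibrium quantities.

q₁* = 72.0, q₂* = 42.0

Work:
Reaction: q₁ = (192 - 6 - q₂)/2
Reaction: q₂ = (192 - 36 - q₁)/2
Solve simultaneously:
q₁* = (192 - 2×6 + 36)/3 = 72.0
q₂* = (192 - 2×36 + 6)/3 = 42.0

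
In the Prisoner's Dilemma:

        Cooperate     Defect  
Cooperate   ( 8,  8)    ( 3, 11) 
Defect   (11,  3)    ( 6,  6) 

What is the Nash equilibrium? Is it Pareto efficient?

(Defect, Defect) is NE; not Pareto efficient

Work:
Defect dominates Cooperate for both players:
If P2 cooperates: Defect (11) > Cooperate (8)
If P2 defects: Defect (6) > Cooperate (3)
NE: (Defect, Defect) with payoff (6, 6)
But (Cooperate, Cooperate) = (8, 8) Pareto dominates (6, 6)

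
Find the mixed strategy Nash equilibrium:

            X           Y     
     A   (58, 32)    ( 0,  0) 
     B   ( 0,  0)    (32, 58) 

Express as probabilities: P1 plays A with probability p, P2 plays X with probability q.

p = 0.6444, q = 0.3556

Work:
Find probabilities that make opponent indifferent:
P2 chooses q to make P1 indifferent between A and B
P1 chooses p to make P2 indifferent between X and Y
Mixed NE: P1 plays (A: 0.6444, B: 0.3556), P2 plays (X: 0.3556, Y: 0.6444)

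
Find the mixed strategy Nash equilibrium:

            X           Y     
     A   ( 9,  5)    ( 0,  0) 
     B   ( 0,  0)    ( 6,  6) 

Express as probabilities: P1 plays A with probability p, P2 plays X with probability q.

p = 0.5455, q = 0.4

Work:
Find probabilities that make opponent indifferent:
P2 chooses q to make P1 indifferent between A and B
P1 chooses p to make P2 indifferent between X and Y
Mixed NE: P1 plays (A: 0.5455, B: 0.4545), P2 plays (X: 0.4, Y: 0.6)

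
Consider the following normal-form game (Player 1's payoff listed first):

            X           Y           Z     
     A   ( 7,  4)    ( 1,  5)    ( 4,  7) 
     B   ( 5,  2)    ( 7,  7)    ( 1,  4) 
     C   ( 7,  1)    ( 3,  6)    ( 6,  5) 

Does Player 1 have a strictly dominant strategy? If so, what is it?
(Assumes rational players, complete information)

No strictly dominant strategy exists for Player 1

Work:
A strategy strictly dominates another if it gives a strictly higher payoff against every opponent action. Compare each pair of P1's strategies column-by-column:
  A vs B: [7 vs 5, 1 vs 7, 4 vs 1] → A does not strictly dominate B (column Y: 1 ≤ 7)
  A vs C: [7 vs 7, 1 vs 3, 4 vs 6] → A does not strictly dominate C (column X: 7 ≤ 7)
  B vs A: [5 vs 7, 7 vs 1, 1 vs 4] → B does not strictly dominate A (column X: 5 ≤ 7)
  B vs C: [5 vs 7, 7 vs 3, 1 vs 6] → B does not strictly dominate C (column X: 5 ≤ 7)
  C vs A: [7 vs 7, 3 vs 1, 6 vs 4] → C does not strictly dominate A (column X: 7 ≤ 7)
  C vs B: [7 vs 5, 3 vs 7, 6 vs 1] → C does not strictly dominate B (column Y: 3 ≤ 7)
No single strategy strictly dominates all others → no strictly dominant strategy.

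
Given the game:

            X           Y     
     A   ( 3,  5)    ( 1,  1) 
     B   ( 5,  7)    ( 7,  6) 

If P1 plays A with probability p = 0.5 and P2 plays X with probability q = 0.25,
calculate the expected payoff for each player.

E[P1] = 4.0, E[P2] = 4.125

Work:
E[P1] = p·q·π₁(A,X) + p·(1-q)·π₁(A,Y) + (1-p)·q·π₁(B,X) + (1-p)·(1-q)·π₁(B,Y)
= 0.5·0.25·3 + 0.5·0.75·1 + 0.5·0.25·5 + 0.5·0.75·7
= 4.0

E[P2] = 4.125 (similar calculation)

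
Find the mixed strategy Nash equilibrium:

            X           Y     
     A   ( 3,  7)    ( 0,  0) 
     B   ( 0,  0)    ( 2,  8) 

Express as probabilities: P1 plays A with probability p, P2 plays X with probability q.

p = 0.5333, q = 0.4

Work:
Find probabilities that make opponent indifferent:
P2 chooses q to make P1 indifferent between A and B
P1 chooses p to make P2 indifferent between X and Y
Mixed NE: P1 plays (A: 0.5333, B: 0.4667), P2 plays (X: 0.4, Y: 0.6)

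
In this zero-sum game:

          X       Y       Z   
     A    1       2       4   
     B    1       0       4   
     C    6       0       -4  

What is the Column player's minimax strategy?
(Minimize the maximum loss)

Column should play Y, value = 2

Work:
Column player minimizes Row's maximum payoff:
Column X: max payoff to Row = 6
Column Y: max payoff to Row = 2
Column Z: max payoff to Row = 4
Minimum is 2, achieved by column Y.
Minimax strategy: Y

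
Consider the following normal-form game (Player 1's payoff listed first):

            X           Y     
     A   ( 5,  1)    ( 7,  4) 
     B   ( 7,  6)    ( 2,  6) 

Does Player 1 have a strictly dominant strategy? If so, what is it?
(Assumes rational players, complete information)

No strictly dominant strategy exists for Player 1

Work:
A strategy strictly dominates another if it gives a strictly higher payoff against every opponent action. Compare each pair of P1's strategies column-by-column:
  A vs B: [5 vs 7, 7 vs 2] → A does not strictly dominate B (column X: 5 ≤ 7)
  B vs A: [7 vs 5, 2 vs 7] → B does not strictly dominate A (column Y: 2 ≤ 7)
No single strategy strictly dominates all others → no strictly dominant strategy.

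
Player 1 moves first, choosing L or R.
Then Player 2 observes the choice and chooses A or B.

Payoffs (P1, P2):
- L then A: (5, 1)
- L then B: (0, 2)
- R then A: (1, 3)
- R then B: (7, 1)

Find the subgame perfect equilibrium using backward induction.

P1 plays R, P2 plays B after L and A after R; Payoff (1, 3)

Work:
Backward induction:
After L: P2 chooses B → P1 gets 0
After R: P2 chooses A → P1 gets 1
P1 chooses R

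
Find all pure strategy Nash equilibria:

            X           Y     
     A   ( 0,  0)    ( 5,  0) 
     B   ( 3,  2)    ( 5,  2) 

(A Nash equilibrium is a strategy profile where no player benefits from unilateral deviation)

Nash equilibrium: (A, Y), (B, X), (B, Y)

Work:
Best responses:
  P1 vs X: payoffs [0, 3] → best response B (payoff 3)
  P1 vs Y: payoffs [5, 5] → best response A/B (payoff 5)
  P2 vs A: payoffs [0, 0] → best response X/Y (payoff 0)
  P2 vs B: payoffs [2, 2] → best response X/Y (payoff 2)
Mutual best responses: (A,Y), (B,X), (B,Y) → Nash equilibria.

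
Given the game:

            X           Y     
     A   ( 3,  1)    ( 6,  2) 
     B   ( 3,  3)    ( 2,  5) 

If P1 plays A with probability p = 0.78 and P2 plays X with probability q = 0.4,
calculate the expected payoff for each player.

E[P1] = 4.272, E[P2] = 2.172

Work:
E[P1] = p·q·π₁(A,X) + p·(1-q)·π₁(A,Y) + (1-p)·q·π₁(B,X) + (1-p)·(1-q)·π₁(B,Y)
= 0.78·0.4·3 + 0.78·0.6·6 + 0.22·0.4·3 + 0.22·0.6·2
= 4.272

E[P2] = 2.172 (similar calculation)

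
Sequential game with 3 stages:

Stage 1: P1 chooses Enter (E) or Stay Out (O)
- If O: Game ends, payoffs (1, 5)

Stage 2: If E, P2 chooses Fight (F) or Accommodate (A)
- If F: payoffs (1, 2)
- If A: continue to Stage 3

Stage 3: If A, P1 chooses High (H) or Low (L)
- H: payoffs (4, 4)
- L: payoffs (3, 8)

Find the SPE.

SPE: (E, A, H); Outcome (4, 4)

Work:
Stage 3: P1 chooses H (4 vs 3)
Stage 2: P2: F->2, A->4 (anticipating H). Choose A
Stage 1: P1: O->1, E->4 (anticipating A, H). Choose E
SPE path: E -> A -> H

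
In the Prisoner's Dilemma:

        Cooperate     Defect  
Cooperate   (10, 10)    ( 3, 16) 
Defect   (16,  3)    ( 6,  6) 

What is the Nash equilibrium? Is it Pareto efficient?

(Defect, Defect) is NE; not Pareto efficient

Work:
Defect dominates Cooperate for both players:
If P2 cooperates: Defect (16) > Cooperate (10)
If P2 defects: Defect (6) > Cooperate (3)
NE: (Defect, Defect) with payoff (6, 6)
But (Cooperate, Cooperate) = (10, 10) Pareto dominates (6, 6)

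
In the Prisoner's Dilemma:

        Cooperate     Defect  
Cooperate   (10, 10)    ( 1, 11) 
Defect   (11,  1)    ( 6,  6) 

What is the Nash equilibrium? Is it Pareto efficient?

(Defect, Defect) is NE; not Pareto efficient

Work:
Defect dominates Cooperate for both players:
If P2 cooperates: Defect (11) > Cooperate (10)
If P2 defects: Defect (6) > Cooperate (1)
NE: (Defect, Defect) with payoff (6, 6)
But (Cooperate, Cooperate) = (10, 10) Pareto dominates (6, 6)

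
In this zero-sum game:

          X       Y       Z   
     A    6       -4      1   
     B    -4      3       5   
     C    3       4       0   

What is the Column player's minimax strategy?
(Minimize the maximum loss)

Column should play Y, value = 4

Work:
Column player minimizes Row's maximum payoff:
Column X: max payoff to Row = 6
Column Y: max payoff to Row = 4
Column Z: max payoff to Row = 5
Minimum is 4, achieved by column Y.
Minimax strategy: Y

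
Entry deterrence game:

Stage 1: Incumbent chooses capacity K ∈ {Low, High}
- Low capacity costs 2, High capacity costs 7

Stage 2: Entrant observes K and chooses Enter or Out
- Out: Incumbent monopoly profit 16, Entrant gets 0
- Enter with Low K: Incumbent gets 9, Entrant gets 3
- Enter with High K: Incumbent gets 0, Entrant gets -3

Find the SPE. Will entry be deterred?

SPE: (High, Enter|Low, Out|High); Entry deterred. Incumbent net profit = 9

Work:
After Low K: Entrant enters (3 > 0)
After High K: Entrant stays out (-3 < 0)
Incumbent: Low → 9−2=7, High → 16−7=9
Incumbent chooses High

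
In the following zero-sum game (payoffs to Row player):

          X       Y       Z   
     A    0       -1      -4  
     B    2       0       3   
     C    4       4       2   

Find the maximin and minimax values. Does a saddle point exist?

Maximin = 2, Minimax = 3, Saddle: False

Work:
Row minimums: [-4, 0, 2] → maximin = 2
Column maximums: [4, 4, 3] → minimax = 3
No saddle point (maximin ≠ minimax). Mixed strategy needed.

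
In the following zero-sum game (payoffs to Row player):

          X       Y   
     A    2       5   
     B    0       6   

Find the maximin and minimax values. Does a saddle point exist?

Maximin = 2, Minimax = 2, Saddle: True

Work:
Row minimums: [2, 0] → maximin = 2
Column maximums: [2, 6] → minimax = 2
Saddle point exists! Game value = 2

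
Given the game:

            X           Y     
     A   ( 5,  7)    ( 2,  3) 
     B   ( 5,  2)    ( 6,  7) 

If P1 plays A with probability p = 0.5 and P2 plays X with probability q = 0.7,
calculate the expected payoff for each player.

E[P1] = 4.7, E[P2] = 4.65

Work:
E[P1] = p·q·π₁(A,X) + p·(1-q)·π₁(A,Y) + (1-p)·q·π₁(B,X) + (1-p)·(1-q)·π₁(B,Y)
= 0.5·0.7·5 + 0.5·0.3·2 + 0.5·0.7·5 + 0.5·0.3·6
= 4.7

E[P2] = 4.65 (similar calculation)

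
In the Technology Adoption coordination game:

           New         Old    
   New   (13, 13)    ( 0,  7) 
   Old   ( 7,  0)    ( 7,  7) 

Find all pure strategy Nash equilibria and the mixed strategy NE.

Pure NE: (New, New) and (Old, Old); Mixed NE: p = 0.5385, q = 0.5385

Work:
Check pure NE:
(New, New): (13, 13) - no unilateral deviation beneficial
(Old, Old): (7, 7) - no unilateral deviation beneficial
Mixed NE: P1 plays New with p = 0.5385, P2 plays New with q = 0.5385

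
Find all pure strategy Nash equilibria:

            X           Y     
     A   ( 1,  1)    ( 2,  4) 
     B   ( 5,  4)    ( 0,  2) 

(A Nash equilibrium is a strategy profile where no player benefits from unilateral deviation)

Nash equilibrium: (A, Y), (B, X)

Work:
Best responses:
  P1 vs X: payoffs [1, 5] → best response B (payoff 5)
  P1 vs Y: payoffs [2, 0] → best response A (payoff 2)
  P2 vs A: payoffs [1, 4] → best response Y (payoff 4)
  P2 vs B: payoffs [4, 2] → best response X (payoff 4)
Mutual best responses: (A,Y), (B,X) → Nash equilibria.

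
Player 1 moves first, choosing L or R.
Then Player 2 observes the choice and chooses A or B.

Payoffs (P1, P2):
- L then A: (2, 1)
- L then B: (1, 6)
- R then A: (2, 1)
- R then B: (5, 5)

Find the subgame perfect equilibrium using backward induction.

P1 plays R, P2 plays B after L and B after R; Payoff (5, 5)

Work:
Backward induction:
After L: P2 chooses B → P1 gets 1
After R: P2 chooses B → P1 gets 5
P1 chooses R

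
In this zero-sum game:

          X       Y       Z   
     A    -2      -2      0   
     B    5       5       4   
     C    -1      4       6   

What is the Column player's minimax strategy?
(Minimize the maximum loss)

Column should play X or Y (all achieve the minimum), value = 5

Work:
Column player minimizes Row's maximum payoff:
Column X: max payoff to Row = 5
Column Y: max payoff to Row = 5
Column Z: max payoff to Row = 6
Minimum is 5, achieved by columns X, Y (tied).
Each of X or Y is a minimax strategy.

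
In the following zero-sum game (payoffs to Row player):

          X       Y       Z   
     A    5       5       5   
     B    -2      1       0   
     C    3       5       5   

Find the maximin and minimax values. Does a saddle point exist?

Maximin = 5, Minimax = 5, Saddle: True

Work:
Row minimums: [5, -2, 3] → maximin = 5
Column maximums: [5, 5, 5] → minimax = 5
Saddle point exists! Game value = 5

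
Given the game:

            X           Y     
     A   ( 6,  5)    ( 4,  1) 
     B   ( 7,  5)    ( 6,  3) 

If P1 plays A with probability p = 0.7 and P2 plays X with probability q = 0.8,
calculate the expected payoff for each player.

E[P1] = 5.96, E[P2] = 4.32

Work:
E[P1] = p·q·π₁(A,X) + p·(1-q)·π₁(A,Y) + (1-p)·q·π₁(B,X) + (1-p)·(1-q)·π₁(B,Y)
= 0.7·0.8·6 + 0.7·0.2·4 + 0.3·0.8·7 + 0.3·0.2·6
= 5.96

E[P2] = 4.32 (similar calculation)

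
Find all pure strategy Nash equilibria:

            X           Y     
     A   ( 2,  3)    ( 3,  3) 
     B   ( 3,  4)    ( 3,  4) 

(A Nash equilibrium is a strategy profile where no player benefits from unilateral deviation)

Nash equilibrium: (A, Y), (B, X), (B, Y)

Work:
Best responses:
  P1 vs X: payoffs [2, 3] → best response B (payoff 3)
  P1 vs Y: payoffs [3, 3] → best response A/B (payoff 3)
  P2 vs A: payoffs [3, 3] → best response X/Y (payoff 3)
  P2 vs B: payoffs [4, 4] → best response X/Y (payoff 4)
Mutual best responses: (A,Y), (B,X), (B,Y) → Nash equilibria.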